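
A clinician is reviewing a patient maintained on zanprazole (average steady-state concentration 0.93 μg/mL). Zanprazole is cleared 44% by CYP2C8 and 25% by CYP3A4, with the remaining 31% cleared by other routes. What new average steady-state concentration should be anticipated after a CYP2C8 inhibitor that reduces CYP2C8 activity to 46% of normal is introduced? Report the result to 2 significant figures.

The CYP2C8 pathway (44% of clearance) drops to 0.46× activity: 0.44 × 0.46 = 0.2024.
CYP3A4 (25%) and the residual 31% are unaffected.
New clearance relative to baseline: 0.2024 + 0.25 + 0.31 = 0.7624.
New average steady-state concentration = baseline ÷ relative clearance = 0.93 / 0.7624 = 1.2 μg/mL.

1.2 μg/mL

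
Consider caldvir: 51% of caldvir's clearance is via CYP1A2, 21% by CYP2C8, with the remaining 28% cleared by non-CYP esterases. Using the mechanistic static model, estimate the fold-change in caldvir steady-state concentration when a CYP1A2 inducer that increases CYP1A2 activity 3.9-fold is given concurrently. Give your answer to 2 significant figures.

0.40

CYP1A2: 0.51 × 3.9 = 1.989
CYP2C8: 0.21 (unchanged)
Other: 0.28 (unchanged)
Relative clearance = 1.989 + 0.21 + 0.28 = 2.479.
Steady-state concentration ratio = CL_old/CL_new = 1 / 2.479 = 0.40.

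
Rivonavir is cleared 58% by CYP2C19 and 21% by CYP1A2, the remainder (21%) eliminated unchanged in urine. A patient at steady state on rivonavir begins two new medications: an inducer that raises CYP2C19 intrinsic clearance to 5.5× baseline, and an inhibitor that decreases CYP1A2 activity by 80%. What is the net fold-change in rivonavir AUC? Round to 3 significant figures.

CYP2C19: 0.58 × 5.5 = 3.19
CYP1A2: 0.21 × 0.2 = 0.042
Other: 0.21 (unchanged)
CL_new/CL_old = 3.19 + 0.042 + 0.21 = 3.442.
Net AUC ratio = 1 / 3.442 = 0.291.

0.291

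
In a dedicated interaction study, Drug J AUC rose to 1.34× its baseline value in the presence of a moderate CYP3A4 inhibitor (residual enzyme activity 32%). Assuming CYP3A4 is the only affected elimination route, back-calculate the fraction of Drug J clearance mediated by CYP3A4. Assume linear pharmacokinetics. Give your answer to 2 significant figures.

0.37

CL'/CL = 1 / 1.34 = 0.7463
0.32·fm + (1 − fm) = 0.7463
fm = (0.7463 − 1) / (0.32 − 1) = 0.37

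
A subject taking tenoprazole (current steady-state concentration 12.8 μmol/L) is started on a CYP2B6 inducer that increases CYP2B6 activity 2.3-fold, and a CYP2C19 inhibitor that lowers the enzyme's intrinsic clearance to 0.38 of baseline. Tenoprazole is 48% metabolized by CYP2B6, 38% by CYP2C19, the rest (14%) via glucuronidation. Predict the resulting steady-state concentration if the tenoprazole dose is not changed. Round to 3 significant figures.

9.22 μmol/L

The CYP2B6 pathway (48% of clearance) rises to 2.3× activity: 0.48 × 2.3 = 1.104.
The CYP2C19 pathway (38% of clearance) falls to 0.38× activity: 0.38 × 0.38 = 0.1444.
The remaining 14% of clearance is unaffected.
New clearance relative to baseline: 1.104 + 0.1444 + 0.14 = 1.3884.
New steady-state concentration = 12.8 / 1.3884 = 9.22 μmol/L (concentration scales inversely with clearance).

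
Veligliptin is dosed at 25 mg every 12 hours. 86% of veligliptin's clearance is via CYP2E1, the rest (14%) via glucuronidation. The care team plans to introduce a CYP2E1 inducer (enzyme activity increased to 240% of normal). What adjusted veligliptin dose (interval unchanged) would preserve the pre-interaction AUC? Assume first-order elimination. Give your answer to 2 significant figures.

The CYP2E1 pathway (86% of clearance) is boosted to 2.4× activity: 0.86 × 2.4 = 2.064.
The remaining 14% of clearance is unaffected.
New clearance relative to baseline: 2.064 + 0.14 = 2.204.
Css,avg = (dose rate)/CL, so holding Css fixed requires dose ∝ CL: 25 × 2.204 = 55 mg.

55 mg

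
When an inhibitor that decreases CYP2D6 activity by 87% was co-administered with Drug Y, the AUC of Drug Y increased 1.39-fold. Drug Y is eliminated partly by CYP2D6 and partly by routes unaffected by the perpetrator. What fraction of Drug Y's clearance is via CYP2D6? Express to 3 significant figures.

0.323

Let x = fm,CYP2D6. Because AUC ∝ 1/CL, relative clearance fell to 1/1.39 = 0.7194.
Only the CYP2D6 route changed, so 0.7194 = x·0.13 + (1 − x), giving x = 0.323.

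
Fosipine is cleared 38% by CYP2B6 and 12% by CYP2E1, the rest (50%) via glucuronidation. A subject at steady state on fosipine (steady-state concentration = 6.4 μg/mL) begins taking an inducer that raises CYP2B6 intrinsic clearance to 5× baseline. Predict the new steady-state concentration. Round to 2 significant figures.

The CYP2B6 pathway (38% of clearance) is boosted to 5× activity: 0.38 × 5 = 1.9.
CYP2E1 (12%) and the residual 50% are unaffected.
CL_new/CL_old = 1.9 + 0.12 + 0.5 = 2.52.
With dosing unchanged, steady-state concentration scales as 1/CL: 6.4 / 2.52 = 2.5 μg/mL.

2.5 μg/mL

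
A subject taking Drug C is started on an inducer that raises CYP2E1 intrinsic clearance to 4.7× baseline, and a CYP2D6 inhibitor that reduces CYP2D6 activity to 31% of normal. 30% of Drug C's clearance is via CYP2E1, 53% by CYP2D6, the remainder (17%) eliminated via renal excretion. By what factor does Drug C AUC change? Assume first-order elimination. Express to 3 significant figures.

CYP2E1: 0.3 × 4.7 = 1.41
CYP2D6: 0.53 × 0.31 = 0.1643
Other: 0.17 (unchanged)
New clearance relative to baseline: 1.41 + 0.1643 + 0.17 = 1.7443.
AUC ∝ 1/CL: fold-change = 1 / 1.7443 = 0.573.

0.573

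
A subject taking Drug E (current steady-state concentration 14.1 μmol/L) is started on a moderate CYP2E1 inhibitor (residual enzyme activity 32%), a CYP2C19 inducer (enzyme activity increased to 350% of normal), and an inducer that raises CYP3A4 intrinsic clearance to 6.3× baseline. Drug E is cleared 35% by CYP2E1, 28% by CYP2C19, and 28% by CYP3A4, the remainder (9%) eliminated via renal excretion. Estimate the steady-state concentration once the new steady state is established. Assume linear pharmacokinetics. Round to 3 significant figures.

4.79 μmol/L

CYP2E1: 0.35 × 0.32 = 0.112
CYP2C19: 0.28 × 3.5 = 0.98
CYP3A4: 0.28 × 6.3 = 1.764
Other: 0.09 (unchanged)
CL_new/CL_old = 0.112 + 0.98 + 1.764 + 0.09 = 2.946.
Dividing the baseline by the relative clearance: 14.1 / 2.946 = 4.79 μmol/L.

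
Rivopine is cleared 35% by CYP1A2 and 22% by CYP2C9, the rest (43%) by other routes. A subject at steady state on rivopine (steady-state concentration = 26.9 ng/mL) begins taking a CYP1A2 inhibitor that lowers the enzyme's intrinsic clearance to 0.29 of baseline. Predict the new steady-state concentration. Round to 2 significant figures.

36 ng/mL

The CYP1A2 pathway (35% of clearance) drops to 0.29× activity: 0.35 × 0.29 = 0.1015.
CYP2C9 (22%) and the residual 43% are unaffected.
New clearance relative to baseline: 0.1015 + 0.22 + 0.43 = 0.7515.
New steady-state concentration = baseline ÷ relative clearance = 26.9 / 0.7515 = 36 ng/mL.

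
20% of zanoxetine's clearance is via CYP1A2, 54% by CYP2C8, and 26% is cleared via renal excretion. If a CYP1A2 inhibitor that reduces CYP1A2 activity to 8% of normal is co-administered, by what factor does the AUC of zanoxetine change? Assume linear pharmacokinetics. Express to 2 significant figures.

CYP1A2: 0.2 × 0.08 = 0.016
CYP2C8: 0.54 (unchanged)
Other: 0.26 (unchanged)
CL_new/CL_old = 0.016 + 0.54 + 0.26 = 0.816.
AUC is inversely proportional to clearance, so the fold-change is 1 / 0.816 = 1.2.

1.2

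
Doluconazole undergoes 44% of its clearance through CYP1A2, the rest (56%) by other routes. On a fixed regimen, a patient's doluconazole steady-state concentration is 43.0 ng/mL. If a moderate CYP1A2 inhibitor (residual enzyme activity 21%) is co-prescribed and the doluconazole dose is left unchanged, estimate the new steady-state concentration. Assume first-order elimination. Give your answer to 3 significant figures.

CYP1A2: 0.44 × 0.21 = 0.0924
Other: 0.56 (unchanged)
CL_new/CL_old = 0.0924 + 0.56 = 0.6524.
New steady-state concentration = baseline ÷ relative clearance = 43.0 / 0.6524 = 65.9 ng/mL.

65.9 ng/mL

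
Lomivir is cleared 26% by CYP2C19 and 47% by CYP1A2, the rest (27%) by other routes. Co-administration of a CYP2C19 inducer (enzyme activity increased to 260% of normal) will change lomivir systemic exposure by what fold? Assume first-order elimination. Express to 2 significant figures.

0.71

CYP2C19: 0.26 × 2.6 = 0.676
CYP1A2: 0.47 (unchanged)
Other: 0.27 (unchanged)
CL_new/CL_old = 0.676 + 0.47 + 0.27 = 1.416.
Systemic exposure is inversely proportional to clearance, so the fold-change is 1 / 1.416 = 0.71.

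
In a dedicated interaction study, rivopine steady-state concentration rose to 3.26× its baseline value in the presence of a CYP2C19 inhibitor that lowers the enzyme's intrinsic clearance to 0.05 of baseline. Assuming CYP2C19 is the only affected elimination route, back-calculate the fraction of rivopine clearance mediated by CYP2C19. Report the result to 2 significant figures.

0.73

CL'/CL = 1 / 3.26 = 0.3067
0.05·fm + (1 − fm) = 0.3067
fm = (0.3067 − 1) / (0.05 − 1) = 0.73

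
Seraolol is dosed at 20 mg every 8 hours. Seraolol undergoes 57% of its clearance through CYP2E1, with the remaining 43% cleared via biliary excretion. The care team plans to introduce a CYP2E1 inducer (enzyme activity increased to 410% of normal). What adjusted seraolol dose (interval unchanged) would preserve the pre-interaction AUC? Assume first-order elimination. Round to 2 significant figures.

The CYP2E1 pathway (57% of clearance) increases to 4.1× activity: 0.57 × 4.1 = 2.337.
The remaining 43% of clearance is unaffected.
CL_new/CL_old = 2.337 + 0.43 = 2.767.
To maintain the same steady-state level, dose must scale with clearance: new dose = 20 × 2.767 = 55 mg.

55 mg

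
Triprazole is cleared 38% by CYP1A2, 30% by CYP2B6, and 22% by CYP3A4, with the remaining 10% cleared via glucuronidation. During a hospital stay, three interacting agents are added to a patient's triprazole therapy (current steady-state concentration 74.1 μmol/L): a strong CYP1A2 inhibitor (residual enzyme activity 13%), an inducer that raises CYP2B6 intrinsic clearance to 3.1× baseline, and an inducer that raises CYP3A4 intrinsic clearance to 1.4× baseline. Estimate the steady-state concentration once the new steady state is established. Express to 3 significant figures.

53.4 μmol/L

The CYP1A2 pathway (38% of clearance) is reduced to 0.13× activity: 0.38 × 0.13 = 0.0494.
The CYP2B6 pathway (30% of clearance) rises to 3.1× activity: 0.3 × 3.1 = 0.93.
The CYP3A4 pathway (22% of clearance) rises to 1.4× activity: 0.22 × 1.4 = 0.308.
Non-CYP routes (10%) are unchanged.
Relative clearance = 0.0494 + 0.93 + 0.308 + 0.1 = 1.3874.
Dividing the baseline by the relative clearance: 74.1 / 1.3874 = 53.4 μmol/L.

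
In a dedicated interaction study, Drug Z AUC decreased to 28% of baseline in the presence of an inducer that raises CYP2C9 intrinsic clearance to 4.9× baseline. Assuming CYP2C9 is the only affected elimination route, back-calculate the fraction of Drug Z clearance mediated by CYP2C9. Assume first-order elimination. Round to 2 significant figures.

Let x = fm,CYP2C9. Because AUC ∝ 1/CL, relative clearance rose to 1/0.280 = 3.571.
Setting x·4.9 + (1 − x) = 3.571 and solving: x = (3.571 − 1)/(4.9 − 1) = 0.66.

0.66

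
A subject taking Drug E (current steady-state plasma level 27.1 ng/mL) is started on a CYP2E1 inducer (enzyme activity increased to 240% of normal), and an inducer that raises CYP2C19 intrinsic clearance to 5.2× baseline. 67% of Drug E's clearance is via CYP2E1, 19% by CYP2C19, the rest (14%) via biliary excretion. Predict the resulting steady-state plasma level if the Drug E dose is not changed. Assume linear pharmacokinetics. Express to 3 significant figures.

9.90 ng/mL

The CYP2E1 pathway (67% of clearance) increases to 2.4× activity: 0.67 × 2.4 = 1.608.
The CYP2C19 pathway (19% of clearance) rises to 5.2× activity: 0.19 × 5.2 = 0.988.
The remaining 14% of clearance is unaffected.
CL_new/CL_old = 1.608 + 0.988 + 0.14 = 2.736.
Dividing the baseline by the relative clearance: 27.1 / 2.736 = 9.90 ng/mL.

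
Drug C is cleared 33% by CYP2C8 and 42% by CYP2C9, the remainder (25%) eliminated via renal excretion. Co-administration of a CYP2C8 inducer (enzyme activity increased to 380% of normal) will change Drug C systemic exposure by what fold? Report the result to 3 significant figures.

0.520

CYP2C8: 0.33 × 3.8 = 1.254
CYP2C9: 0.42 (unchanged)
Other: 0.25 (unchanged)
Relative clearance = 1.254 + 0.42 + 0.25 = 1.924.
Since systemic exposure ∝ 1/CL, the ratio is 1 / 1.924 = 0.520.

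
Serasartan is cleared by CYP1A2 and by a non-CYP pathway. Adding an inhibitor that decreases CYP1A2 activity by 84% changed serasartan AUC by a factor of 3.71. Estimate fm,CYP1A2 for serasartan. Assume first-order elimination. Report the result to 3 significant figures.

Let fm be the CYP1A2 fraction. New clearance relative to baseline = fm × 0.16 + (1 − fm).
AUC ratio = 1 / (new CL fraction), so new CL fraction = 1 / 3.71 = 0.2695.
fm × 0.16 + 1 − fm = 0.2695  ⇒  fm × (0.16 − 1) = −0.7305  ⇒  fm = 0.870.

0.870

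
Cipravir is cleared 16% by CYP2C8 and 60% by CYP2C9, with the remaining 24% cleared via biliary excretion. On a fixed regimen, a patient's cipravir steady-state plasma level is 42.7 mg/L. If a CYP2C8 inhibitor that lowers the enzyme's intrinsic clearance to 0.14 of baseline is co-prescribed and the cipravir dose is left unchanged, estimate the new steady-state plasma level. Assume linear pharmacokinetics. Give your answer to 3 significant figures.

The CYP2C8 pathway (16% of clearance) is reduced to 0.14× activity: 0.16 × 0.14 = 0.0224.
CYP2C9 (60%) and the residual 24% are unaffected.
Relative clearance = 0.0224 + 0.6 + 0.24 = 0.8624.
Steady-state plasma level ∝ 1/CL, so new value = 42.7 / 0.8624 = 49.5 mg/L.

49.5 mg/L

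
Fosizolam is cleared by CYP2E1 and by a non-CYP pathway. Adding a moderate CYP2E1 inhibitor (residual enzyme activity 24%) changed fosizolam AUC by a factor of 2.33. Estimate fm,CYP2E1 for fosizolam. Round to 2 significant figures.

0.75

Call the CYP2E1 fraction fm. After the interaction, CL_new/CL_old = fm × 0.24 + (1 − fm).
AUC ratio = 1 / (new CL fraction), so new CL fraction = 1 / 2.33 = 0.4292.
fm × 0.24 + 1 − fm = 0.4292  ⇒  fm × (0.24 − 1) = −0.5708  ⇒  fm = 0.75.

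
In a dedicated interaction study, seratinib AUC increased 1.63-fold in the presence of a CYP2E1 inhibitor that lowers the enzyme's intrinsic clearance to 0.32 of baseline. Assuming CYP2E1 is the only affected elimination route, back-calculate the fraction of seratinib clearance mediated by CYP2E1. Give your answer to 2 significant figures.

Write x for the fraction cleared via CYP2E1. The observed AUC change means clearance fell to 1/1.63 = 0.6135 of baseline.
Setting x·0.32 + (1 − x) = 0.6135 and solving: x = (0.6135 − 1)/(0.32 − 1) = 0.57.

0.57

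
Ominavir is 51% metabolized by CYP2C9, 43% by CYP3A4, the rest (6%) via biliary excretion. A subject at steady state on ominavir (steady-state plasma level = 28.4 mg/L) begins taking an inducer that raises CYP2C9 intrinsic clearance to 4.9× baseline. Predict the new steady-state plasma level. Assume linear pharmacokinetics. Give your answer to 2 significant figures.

CYP2C9: 0.51 × 4.9 = 2.499
CYP3A4: 0.43 (unchanged)
Other: 0.06 (unchanged)
CL_new/CL_old = 2.499 + 0.43 + 0.06 = 2.989.
New steady-state plasma level = baseline ÷ relative clearance = 28.4 / 2.989 = 9.5 mg/L.

9.5 mg/L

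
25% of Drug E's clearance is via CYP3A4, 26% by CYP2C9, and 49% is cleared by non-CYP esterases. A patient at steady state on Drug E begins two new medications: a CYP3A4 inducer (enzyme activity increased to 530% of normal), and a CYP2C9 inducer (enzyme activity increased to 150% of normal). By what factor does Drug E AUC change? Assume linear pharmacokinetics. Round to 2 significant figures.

The CYP3A4 pathway (25% of clearance) is boosted to 5.3× activity: 0.25 × 5.3 = 1.325.
The CYP2C9 pathway (26% of clearance) increases to 1.5× activity: 0.26 × 1.5 = 0.39.
The remaining 49% of clearance is unaffected.
New clearance relative to baseline: 1.325 + 0.39 + 0.49 = 2.205.
Net AUC ratio = 1 / 2.205 = 0.45.

0.45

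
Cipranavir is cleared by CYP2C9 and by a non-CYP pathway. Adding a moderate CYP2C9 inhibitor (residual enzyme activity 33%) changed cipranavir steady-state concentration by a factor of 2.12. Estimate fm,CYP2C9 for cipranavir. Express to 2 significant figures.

0.79

CL'/CL = 1 / 2.12 = 0.4717
0.33·fm + (1 − fm) = 0.4717
fm = (0.4717 − 1) / (0.33 − 1) = 0.79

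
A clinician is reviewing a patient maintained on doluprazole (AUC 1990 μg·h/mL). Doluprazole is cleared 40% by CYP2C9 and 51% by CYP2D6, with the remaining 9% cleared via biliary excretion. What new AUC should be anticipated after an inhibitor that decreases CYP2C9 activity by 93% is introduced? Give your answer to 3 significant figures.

3.17 × 10³ μg·h/mL

The CYP2C9 pathway (40% of clearance) falls to 0.07× activity: 0.4 × 0.07 = 0.028.
CYP2D6 (51%) and the residual 9% are unaffected.
CL_new/CL_old = 0.028 + 0.51 + 0.09 = 0.628.
New AUC = baseline ÷ relative clearance = 1990 / 0.628 = 3.17 × 10³ μg·h/mL.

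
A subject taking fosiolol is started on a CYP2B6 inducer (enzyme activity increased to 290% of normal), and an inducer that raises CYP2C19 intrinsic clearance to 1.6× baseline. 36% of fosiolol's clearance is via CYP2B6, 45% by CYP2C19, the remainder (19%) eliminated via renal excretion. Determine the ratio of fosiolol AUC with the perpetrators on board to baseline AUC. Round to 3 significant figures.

0.512

The CYP2B6 pathway (36% of clearance) is boosted to 2.9× activity: 0.36 × 2.9 = 1.044.
The CYP2C19 pathway (45% of clearance) rises to 1.6× activity: 0.45 × 1.6 = 0.72.
The remaining 19% of clearance is unaffected.
New clearance relative to baseline: 1.044 + 0.72 + 0.19 = 1.954.
AUC ∝ 1/CL: fold-change = 1 / 1.954 = 0.512.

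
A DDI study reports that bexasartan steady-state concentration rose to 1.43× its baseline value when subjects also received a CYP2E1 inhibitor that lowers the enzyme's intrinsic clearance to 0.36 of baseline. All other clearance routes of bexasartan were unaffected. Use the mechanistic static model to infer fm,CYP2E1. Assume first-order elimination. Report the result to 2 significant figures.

Let fm be the CYP2E1 fraction. New clearance relative to baseline = fm × 0.36 + (1 − fm).
Steady-state concentration ratio = 1 / (new CL fraction), so new CL fraction = 1 / 1.43 = 0.6993.
fm × 0.36 + 1 − fm = 0.6993  ⇒  fm × (0.36 − 1) = −0.3007  ⇒  fm = 0.47.

0.47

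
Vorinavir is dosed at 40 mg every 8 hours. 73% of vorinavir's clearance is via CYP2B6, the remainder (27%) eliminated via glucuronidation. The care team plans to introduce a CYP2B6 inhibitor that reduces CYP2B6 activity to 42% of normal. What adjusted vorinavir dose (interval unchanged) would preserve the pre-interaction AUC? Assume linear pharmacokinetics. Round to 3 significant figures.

The CYP2B6 pathway (73% of clearance) is reduced to 0.42× activity: 0.73 × 0.42 = 0.3066.
The remaining 27% of clearance is unaffected.
CL_new/CL_old = 0.3066 + 0.27 = 0.5766.
Exposure is unchanged when dose changes in proportion to clearance. New dose = 40 mg × 0.5766 = 23.1 mg.

23.1 mg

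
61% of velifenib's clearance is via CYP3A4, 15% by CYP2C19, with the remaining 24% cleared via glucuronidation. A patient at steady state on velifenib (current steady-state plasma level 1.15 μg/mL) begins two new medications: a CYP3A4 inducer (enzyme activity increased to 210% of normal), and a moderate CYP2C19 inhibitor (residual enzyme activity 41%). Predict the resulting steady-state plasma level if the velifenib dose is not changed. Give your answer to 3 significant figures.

CYP3A4: 0.61 × 2.1 = 1.281
CYP2C19: 0.15 × 0.41 = 0.0615
Other: 0.24 (unchanged)
New clearance relative to baseline: 1.281 + 0.0615 + 0.24 = 1.5825.
Dividing the baseline by the relative clearance: 1.15 / 1.5825 = 0.727 μg/mL.

0.727 μg/mL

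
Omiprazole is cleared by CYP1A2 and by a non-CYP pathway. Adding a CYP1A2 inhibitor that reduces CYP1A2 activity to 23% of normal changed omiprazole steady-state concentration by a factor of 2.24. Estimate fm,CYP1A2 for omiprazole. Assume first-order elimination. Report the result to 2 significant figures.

0.72

CL'/CL = 1 / 2.24 = 0.4464
0.23·fm + (1 − fm) = 0.4464
fm = (0.4464 − 1) / (0.23 − 1) = 0.72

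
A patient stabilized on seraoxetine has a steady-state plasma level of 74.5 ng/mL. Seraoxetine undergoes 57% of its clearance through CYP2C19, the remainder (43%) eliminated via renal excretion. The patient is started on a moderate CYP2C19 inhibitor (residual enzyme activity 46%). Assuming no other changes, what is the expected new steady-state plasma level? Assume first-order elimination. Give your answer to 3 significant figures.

108 ng/mL

CYP2C19: 0.57 × 0.46 = 0.2622
Other: 0.43 (unchanged)
CL_new/CL_old = 0.2622 + 0.43 = 0.6922.
Steady-state plasma level ∝ 1/CL, so new value = 74.5 / 0.6922 = 108 ng/mL.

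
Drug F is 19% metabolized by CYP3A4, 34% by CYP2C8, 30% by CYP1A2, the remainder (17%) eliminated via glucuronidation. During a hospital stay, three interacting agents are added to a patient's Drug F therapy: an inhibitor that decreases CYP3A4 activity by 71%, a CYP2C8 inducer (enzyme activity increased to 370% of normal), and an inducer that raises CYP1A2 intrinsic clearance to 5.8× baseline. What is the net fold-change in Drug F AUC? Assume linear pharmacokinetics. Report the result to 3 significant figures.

CYP3A4: 0.19 × 0.29 = 0.0551
CYP2C8: 0.34 × 3.7 = 1.258
CYP1A2: 0.3 × 5.8 = 1.74
Other: 0.17 (unchanged)
New clearance relative to baseline: 0.0551 + 1.258 + 1.74 + 0.17 = 3.2231.
AUC ∝ 1/CL: fold-change = 1 / 3.2231 = 0.310.

0.310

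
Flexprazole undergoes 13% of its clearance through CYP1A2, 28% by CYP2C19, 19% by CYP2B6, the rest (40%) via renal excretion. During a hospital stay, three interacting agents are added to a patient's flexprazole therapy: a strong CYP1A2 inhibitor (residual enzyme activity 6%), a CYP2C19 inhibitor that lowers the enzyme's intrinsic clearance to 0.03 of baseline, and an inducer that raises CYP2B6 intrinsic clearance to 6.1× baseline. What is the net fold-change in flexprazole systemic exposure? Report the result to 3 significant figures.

0.635

The CYP1A2 pathway (13% of clearance) drops to 0.06× activity: 0.13 × 0.06 = 0.0078.
The CYP2C19 pathway (28% of clearance) is reduced to 0.03× activity: 0.28 × 0.03 = 0.0084.
The CYP2B6 pathway (19% of clearance) increases to 6.1× activity: 0.19 × 6.1 = 1.159.
Non-CYP routes (40%) are unchanged.
Relative clearance = 0.0078 + 0.0084 + 1.159 + 0.4 = 1.5752.
Net systemic exposure ratio = 1 / 1.5752 = 0.635.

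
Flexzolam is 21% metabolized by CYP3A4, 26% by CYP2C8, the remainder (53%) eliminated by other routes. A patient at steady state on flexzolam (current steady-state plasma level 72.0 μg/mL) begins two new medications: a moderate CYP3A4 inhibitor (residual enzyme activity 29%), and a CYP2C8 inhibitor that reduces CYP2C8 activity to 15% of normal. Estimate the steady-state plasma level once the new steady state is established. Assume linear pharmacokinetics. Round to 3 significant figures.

114 μg/mL

The CYP3A4 pathway (21% of clearance) is reduced to 0.29× activity: 0.21 × 0.29 = 0.0609.
The CYP2C8 pathway (26% of clearance) is reduced to 0.15× activity: 0.26 × 0.15 = 0.039.
The remaining 53% of clearance is unaffected.
Relative clearance = 0.0609 + 0.039 + 0.53 = 0.6299.
Steady-state plasma level ∝ 1/CL: new value = 72.0 / 0.6299 = 114 μg/mL.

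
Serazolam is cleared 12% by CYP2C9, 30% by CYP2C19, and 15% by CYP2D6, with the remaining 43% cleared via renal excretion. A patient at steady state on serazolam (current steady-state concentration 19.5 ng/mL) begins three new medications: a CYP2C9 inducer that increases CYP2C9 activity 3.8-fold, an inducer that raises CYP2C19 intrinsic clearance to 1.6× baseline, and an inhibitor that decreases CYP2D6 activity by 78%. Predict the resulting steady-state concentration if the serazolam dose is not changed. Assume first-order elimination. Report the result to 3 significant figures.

The CYP2C9 pathway (12% of clearance) increases to 3.8× activity: 0.12 × 3.8 = 0.456.
The CYP2C19 pathway (30% of clearance) is boosted to 1.6× activity: 0.3 × 1.6 = 0.48.
The CYP2D6 pathway (15% of clearance) falls to 0.22× activity: 0.15 × 0.22 = 0.033.
The remaining 43% of clearance is unaffected.
Relative clearance = 0.456 + 0.48 + 0.033 + 0.43 = 1.399.
New steady-state concentration = 19.5 / 1.399 = 13.9 ng/mL (concentration scales inversely with clearance).

13.9 ng/mL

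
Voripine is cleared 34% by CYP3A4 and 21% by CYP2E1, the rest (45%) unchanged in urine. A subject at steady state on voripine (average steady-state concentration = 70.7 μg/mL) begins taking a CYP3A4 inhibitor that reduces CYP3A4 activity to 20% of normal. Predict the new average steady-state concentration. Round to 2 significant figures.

97 μg/mL

CYP3A4: 0.34 × 0.2 = 0.068
CYP2E1: 0.21 (unchanged)
Other: 0.45 (unchanged)
CL_new/CL_old = 0.068 + 0.21 + 0.45 = 0.728.
With dosing unchanged, average steady-state concentration scales as 1/CL: 70.7 / 0.728 = 97 μg/mL.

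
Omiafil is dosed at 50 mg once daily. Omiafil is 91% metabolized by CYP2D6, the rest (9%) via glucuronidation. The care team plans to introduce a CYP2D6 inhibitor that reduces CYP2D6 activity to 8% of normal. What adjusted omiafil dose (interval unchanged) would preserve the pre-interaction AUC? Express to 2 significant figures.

The CYP2D6 pathway (91% of clearance) drops to 0.08× activity: 0.91 × 0.08 = 0.0728.
Non-CYP routes (9%) are unchanged.
Relative clearance = 0.0728 + 0.09 = 0.1628.
Css,avg = (dose rate)/CL, so holding Css fixed requires dose ∝ CL: 50 × 0.1628 = 8.1 mg.

8.1 mg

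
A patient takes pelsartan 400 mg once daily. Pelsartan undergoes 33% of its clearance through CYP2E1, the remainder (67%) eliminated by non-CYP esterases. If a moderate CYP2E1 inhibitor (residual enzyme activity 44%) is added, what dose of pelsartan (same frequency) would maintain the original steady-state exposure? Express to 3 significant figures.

326 mg

CYP2E1: 0.33 × 0.44 = 0.1452
Other: 0.67 (unchanged)
New clearance relative to baseline: 0.1452 + 0.67 = 0.8152.
Exposure is unchanged when dose changes in proportion to clearance. New dose = 400 mg × 0.8152 = 326 mg.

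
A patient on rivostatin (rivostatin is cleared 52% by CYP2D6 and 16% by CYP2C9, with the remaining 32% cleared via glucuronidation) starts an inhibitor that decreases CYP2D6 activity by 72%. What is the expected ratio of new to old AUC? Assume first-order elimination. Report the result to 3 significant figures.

CYP2D6: 0.52 × 0.28 = 0.1456
CYP2C9: 0.16 (unchanged)
Other: 0.32 (unchanged)
New clearance relative to baseline: 0.1456 + 0.16 + 0.32 = 0.6256.
AUC ratio = CL_old/CL_new = 1 / 0.6256 = 1.60.

1.60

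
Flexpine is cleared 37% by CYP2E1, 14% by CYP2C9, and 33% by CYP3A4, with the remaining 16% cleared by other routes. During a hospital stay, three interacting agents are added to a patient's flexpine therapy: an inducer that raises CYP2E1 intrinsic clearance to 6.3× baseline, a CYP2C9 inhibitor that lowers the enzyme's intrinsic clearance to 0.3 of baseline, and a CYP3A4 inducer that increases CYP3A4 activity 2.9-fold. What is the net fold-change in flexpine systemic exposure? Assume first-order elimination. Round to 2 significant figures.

0.29

The CYP2E1 pathway (37% of clearance) increases to 6.3× activity: 0.37 × 6.3 = 2.331.
The CYP2C9 pathway (14% of clearance) drops to 0.3× activity: 0.14 × 0.3 = 0.042.
The CYP3A4 pathway (33% of clearance) is boosted to 2.9× activity: 0.33 × 2.9 = 0.957.
Non-CYP routes (16%) are unchanged.
New clearance relative to baseline: 2.331 + 0.042 + 0.957 + 0.16 = 3.49.
Net systemic exposure ratio = 1 / 3.49 = 0.29.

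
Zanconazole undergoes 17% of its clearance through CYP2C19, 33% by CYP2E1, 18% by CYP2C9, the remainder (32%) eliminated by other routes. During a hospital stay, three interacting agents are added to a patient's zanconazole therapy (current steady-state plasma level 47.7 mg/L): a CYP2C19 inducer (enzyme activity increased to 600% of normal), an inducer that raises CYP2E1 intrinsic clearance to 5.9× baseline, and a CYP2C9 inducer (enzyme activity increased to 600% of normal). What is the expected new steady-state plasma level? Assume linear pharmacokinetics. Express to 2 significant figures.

The CYP2C19 pathway (17% of clearance) increases to 6× activity: 0.17 × 6 = 1.02.
The CYP2E1 pathway (33% of clearance) increases to 5.9× activity: 0.33 × 5.9 = 1.947.
The CYP2C9 pathway (18% of clearance) increases to 6× activity: 0.18 × 6 = 1.08.
Non-CYP routes (32%) are unchanged.
Relative clearance = 1.02 + 1.947 + 1.08 + 0.32 = 4.367.
New steady-state plasma level = 47.7 / 4.367 = 11 mg/L (concentration scales inversely with clearance).

11 mg/L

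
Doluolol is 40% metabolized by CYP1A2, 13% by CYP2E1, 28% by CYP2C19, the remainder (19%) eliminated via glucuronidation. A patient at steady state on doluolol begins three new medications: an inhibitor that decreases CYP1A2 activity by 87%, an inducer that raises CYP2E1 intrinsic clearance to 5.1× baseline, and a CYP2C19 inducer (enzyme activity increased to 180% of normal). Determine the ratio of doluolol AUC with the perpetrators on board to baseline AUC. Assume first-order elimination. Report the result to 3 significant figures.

CYP1A2: 0.4 × 0.13 = 0.052
CYP2E1: 0.13 × 5.1 = 0.663
CYP2C19: 0.28 × 1.8 = 0.504
Other: 0.19 (unchanged)
CL_new/CL_old = 0.052 + 0.663 + 0.504 + 0.19 = 1.409.
Because AUC varies inversely with clearance, the combined effect is 1 / 1.409 = 0.710.

0.710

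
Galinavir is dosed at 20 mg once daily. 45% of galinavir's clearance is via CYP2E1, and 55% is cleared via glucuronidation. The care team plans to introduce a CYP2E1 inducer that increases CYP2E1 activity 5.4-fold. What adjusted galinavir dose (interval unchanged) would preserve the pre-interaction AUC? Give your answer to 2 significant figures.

The CYP2E1 pathway (45% of clearance) increases to 5.4× activity: 0.45 × 5.4 = 2.43.
The remaining 55% of clearance is unaffected.
New clearance relative to baseline: 2.43 + 0.55 = 2.98.
Css,avg = (dose rate)/CL, so holding Css fixed requires dose ∝ CL: 20 × 2.98 = 60 mg.

60 mg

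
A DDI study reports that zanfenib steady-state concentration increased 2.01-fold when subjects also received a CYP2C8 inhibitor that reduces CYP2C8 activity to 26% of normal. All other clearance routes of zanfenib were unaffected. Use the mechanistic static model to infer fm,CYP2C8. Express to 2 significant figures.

0.68

Write x for the fraction cleared via CYP2C8. The observed steady-state concentration change means clearance fell to 1/2.01 = 0.4975 of baseline.
Only the CYP2C8 route changed, so 0.4975 = x·0.26 + (1 − x), giving x = 0.68.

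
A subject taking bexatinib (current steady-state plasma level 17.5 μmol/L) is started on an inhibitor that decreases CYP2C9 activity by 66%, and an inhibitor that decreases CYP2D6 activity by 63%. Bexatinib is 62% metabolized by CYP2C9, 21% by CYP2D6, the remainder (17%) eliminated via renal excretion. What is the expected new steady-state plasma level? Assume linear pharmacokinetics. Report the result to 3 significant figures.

38.2 μmol/L

CYP2C9: 0.62 × 0.34 = 0.2108
CYP2D6: 0.21 × 0.37 = 0.0777
Other: 0.17 (unchanged)
New clearance relative to baseline: 0.2108 + 0.0777 + 0.17 = 0.4585.
Steady-state plasma level ∝ 1/CL: new value = 17.5 / 0.4585 = 38.2 μmol/L.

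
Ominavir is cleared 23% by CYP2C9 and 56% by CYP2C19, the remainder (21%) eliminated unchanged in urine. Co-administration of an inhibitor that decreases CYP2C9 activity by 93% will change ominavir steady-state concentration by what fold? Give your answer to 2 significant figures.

The CYP2C9 pathway (23% of clearance) falls to 0.07× activity: 0.23 × 0.07 = 0.0161.
CYP2C19 (56%) and the residual 21% are unaffected.
Relative clearance = 0.0161 + 0.56 + 0.21 = 0.7861.
Since steady-state concentration ∝ 1/CL, the ratio is 1 / 0.7861 = 1.3.

1.3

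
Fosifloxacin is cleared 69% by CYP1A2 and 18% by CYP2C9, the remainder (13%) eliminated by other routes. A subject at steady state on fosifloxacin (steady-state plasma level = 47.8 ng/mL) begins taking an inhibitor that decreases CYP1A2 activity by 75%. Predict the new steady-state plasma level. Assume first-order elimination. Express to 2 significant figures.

CYP1A2: 0.69 × 0.25 = 0.1725
CYP2C9: 0.18 (unchanged)
Other: 0.13 (unchanged)
New clearance relative to baseline: 0.1725 + 0.18 + 0.13 = 0.4825.
New steady-state plasma level = baseline ÷ relative clearance = 47.8 / 0.4825 = 99 ng/mL.

99 ng/mL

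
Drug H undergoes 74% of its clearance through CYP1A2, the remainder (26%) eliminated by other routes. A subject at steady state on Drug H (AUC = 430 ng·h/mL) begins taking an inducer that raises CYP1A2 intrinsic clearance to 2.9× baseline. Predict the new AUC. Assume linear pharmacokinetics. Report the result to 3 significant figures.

179 ng·h/mL

The CYP1A2 pathway (74% of clearance) rises to 2.9× activity: 0.74 × 2.9 = 2.146.
Non-CYP routes (26%) are unchanged.
Relative clearance = 2.146 + 0.26 = 2.406.
New AUC = baseline ÷ relative clearance = 430 / 2.406 = 179 ng·h/mL.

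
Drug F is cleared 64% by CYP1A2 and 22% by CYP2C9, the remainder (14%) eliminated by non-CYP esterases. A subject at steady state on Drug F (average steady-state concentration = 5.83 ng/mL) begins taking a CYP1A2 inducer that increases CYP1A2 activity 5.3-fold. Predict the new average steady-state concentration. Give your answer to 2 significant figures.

The CYP1A2 pathway (64% of clearance) increases to 5.3× activity: 0.64 × 5.3 = 3.392.
CYP2C9 (22%) and the residual 14% are unaffected.
New clearance relative to baseline: 3.392 + 0.22 + 0.14 = 3.752.
With dosing unchanged, average steady-state concentration scales as 1/CL: 5.83 / 3.752 = 1.6 ng/mL.

1.6 ng/mL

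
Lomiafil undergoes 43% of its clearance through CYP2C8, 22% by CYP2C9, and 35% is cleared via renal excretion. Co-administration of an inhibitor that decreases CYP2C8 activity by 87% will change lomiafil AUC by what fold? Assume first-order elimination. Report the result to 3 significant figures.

The CYP2C8 pathway (43% of clearance) is reduced to 0.13× activity: 0.43 × 0.13 = 0.0559.
CYP2C9 (22%) and the residual 35% are unaffected.
New clearance relative to baseline: 0.0559 + 0.22 + 0.35 = 0.6259.
AUC ratio = CL_old/CL_new = 1 / 0.6259 = 1.60.

1.60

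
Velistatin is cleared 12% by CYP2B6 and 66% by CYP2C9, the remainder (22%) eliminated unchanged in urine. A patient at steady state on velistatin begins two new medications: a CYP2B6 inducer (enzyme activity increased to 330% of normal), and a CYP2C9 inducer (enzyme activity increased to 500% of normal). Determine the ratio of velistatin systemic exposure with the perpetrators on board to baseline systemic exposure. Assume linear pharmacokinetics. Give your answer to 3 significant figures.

The CYP2B6 pathway (12% of clearance) is boosted to 3.3× activity: 0.12 × 3.3 = 0.396.
The CYP2C9 pathway (66% of clearance) rises to 5× activity: 0.66 × 5 = 3.3.
The remaining 22% of clearance is unaffected.
Relative clearance = 0.396 + 3.3 + 0.22 = 3.916.
Net systemic exposure ratio = 1 / 3.916 = 0.255.

0.255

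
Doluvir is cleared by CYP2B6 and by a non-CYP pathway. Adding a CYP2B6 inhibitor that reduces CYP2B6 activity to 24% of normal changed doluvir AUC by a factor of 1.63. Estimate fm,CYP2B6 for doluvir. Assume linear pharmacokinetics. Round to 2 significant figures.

CL'/CL = 1 / 1.63 = 0.6135
0.24·fm + (1 − fm) = 0.6135
fm = (0.6135 − 1) / (0.24 − 1) = 0.51

0.51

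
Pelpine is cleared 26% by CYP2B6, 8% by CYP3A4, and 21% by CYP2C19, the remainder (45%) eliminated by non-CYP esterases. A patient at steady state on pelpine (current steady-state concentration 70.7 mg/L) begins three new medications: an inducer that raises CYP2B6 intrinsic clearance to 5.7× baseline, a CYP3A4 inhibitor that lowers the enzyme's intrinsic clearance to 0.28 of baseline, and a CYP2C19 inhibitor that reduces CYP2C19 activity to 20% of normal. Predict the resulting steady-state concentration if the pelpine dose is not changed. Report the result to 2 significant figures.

CYP2B6: 0.26 × 5.7 = 1.482
CYP3A4: 0.08 × 0.28 = 0.0224
CYP2C19: 0.21 × 0.2 = 0.042
Other: 0.45 (unchanged)
CL_new/CL_old = 1.482 + 0.0224 + 0.042 + 0.45 = 1.9964.
Steady-state concentration ∝ 1/CL: new value = 70.7 / 1.9964 = 35 mg/L.

35 mg/L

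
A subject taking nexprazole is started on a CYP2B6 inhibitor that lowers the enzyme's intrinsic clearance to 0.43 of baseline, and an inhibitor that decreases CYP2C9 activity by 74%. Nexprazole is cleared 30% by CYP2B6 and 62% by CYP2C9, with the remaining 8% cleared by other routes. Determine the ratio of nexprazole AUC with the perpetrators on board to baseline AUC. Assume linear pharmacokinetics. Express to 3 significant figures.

CYP2B6: 0.3 × 0.43 = 0.129
CYP2C9: 0.62 × 0.26 = 0.1612
Other: 0.08 (unchanged)
CL_new/CL_old = 0.129 + 0.1612 + 0.08 = 0.3702.
Net AUC ratio = 1 / 0.3702 = 2.70.

2.70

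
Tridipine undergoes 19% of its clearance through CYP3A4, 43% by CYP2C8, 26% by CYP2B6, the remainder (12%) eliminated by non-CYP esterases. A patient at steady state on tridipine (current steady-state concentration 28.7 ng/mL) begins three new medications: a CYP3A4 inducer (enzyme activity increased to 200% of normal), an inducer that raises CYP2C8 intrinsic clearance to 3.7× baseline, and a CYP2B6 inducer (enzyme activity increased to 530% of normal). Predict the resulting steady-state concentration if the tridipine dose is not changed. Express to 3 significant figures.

8.27 ng/mL

CYP3A4: 0.19 × 2 = 0.38
CYP2C8: 0.43 × 3.7 = 1.591
CYP2B6: 0.26 × 5.3 = 1.378
Other: 0.12 (unchanged)
New clearance relative to baseline: 0.38 + 1.591 + 1.378 + 0.12 = 3.469.
Dividing the baseline by the relative clearance: 28.7 / 3.469 = 8.27 ng/mL.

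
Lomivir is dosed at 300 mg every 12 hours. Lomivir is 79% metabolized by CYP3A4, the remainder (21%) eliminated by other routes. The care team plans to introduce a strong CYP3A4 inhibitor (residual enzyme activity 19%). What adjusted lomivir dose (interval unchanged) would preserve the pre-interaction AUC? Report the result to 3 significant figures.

108 mg

CYP3A4: 0.79 × 0.19 = 0.1501
Other: 0.21 (unchanged)
New clearance relative to baseline: 0.1501 + 0.21 = 0.3601.
Exposure is unchanged when dose changes in proportion to clearance. New dose = 300 mg × 0.3601 = 108 mg.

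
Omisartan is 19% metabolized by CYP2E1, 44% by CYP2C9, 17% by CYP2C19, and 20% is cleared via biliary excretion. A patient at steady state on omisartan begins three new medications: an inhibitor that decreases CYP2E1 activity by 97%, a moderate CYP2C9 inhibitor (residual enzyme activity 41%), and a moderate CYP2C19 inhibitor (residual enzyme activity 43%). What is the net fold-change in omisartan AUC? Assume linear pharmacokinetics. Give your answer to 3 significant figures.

CYP2E1: 0.19 × 0.03 = 0.0057
CYP2C9: 0.44 × 0.41 = 0.1804
CYP2C19: 0.17 × 0.43 = 0.0731
Other: 0.2 (unchanged)
New clearance relative to baseline: 0.0057 + 0.1804 + 0.0731 + 0.2 = 0.4592.
Net AUC ratio = 1 / 0.4592 = 2.18.

2.18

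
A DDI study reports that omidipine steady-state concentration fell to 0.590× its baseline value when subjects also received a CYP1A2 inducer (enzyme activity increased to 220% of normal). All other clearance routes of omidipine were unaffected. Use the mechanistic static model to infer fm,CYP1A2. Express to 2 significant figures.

0.58

CL'/CL = 1 / 0.590 = 1.695
2.2·fm + (1 − fm) = 1.695
fm = (1.695 − 1) / (2.2 − 1) = 0.58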